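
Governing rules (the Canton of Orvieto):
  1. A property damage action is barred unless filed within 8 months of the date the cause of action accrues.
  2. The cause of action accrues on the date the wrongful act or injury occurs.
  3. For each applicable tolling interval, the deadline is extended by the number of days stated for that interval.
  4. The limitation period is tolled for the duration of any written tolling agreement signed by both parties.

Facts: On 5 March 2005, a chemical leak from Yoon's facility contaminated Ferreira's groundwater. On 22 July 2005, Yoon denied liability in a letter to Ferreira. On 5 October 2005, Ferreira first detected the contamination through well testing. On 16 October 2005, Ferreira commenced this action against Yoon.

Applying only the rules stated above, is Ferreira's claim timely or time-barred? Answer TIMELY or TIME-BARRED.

The claim accrued on 5 March 2005, when the wrongful act occurred; under the stated occurrence rule the 5 October 2005 discovery does not delay accrual.
Adding the 8 months base period to 5 March 2005 gives a deadline of 5 November 2005, before any tolling.
None of the other events listed affects the running of the period under the stated rules.
Filing on 16 October 2005 beat the 5 November 2005 deadline — the action is timely.

TIMELY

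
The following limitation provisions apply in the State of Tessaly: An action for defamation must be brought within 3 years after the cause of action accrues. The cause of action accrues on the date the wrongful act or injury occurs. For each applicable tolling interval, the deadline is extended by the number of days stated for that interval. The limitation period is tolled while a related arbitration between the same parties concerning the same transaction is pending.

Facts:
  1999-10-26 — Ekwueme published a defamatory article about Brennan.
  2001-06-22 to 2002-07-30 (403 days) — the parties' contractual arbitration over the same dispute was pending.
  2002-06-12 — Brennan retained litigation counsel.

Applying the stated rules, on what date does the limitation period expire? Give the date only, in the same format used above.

2003-12-03

The limitation period began to run on 1999-10-26.
3 years from 1999-10-26 is 2002-10-26.
The pending related arbitration from 2001-06-22 to 2002-07-30 tolled the period for 403 days, extending the deadline to 2003-12-03.
None of the other events listed affects the running of the period under the stated rules.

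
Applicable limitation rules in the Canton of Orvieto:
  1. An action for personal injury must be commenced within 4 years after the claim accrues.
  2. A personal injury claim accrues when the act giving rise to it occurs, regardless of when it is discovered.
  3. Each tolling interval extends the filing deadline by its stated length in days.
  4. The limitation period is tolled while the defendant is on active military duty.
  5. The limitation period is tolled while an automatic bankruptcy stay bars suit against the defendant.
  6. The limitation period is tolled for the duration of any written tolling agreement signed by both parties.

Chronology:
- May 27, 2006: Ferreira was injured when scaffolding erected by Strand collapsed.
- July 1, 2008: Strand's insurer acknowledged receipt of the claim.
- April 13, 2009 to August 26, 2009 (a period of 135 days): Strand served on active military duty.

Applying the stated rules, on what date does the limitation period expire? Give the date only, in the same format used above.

The claim accrued on May 27, 2006, the date of the act.
4 years from May 27, 2006 is May 27, 2010.
Because the defendant's active military service ran from April 13, 2009 to August 26, 2009, the deadline is extended by 135 days to October 9, 2010.
None of the other events listed affects the running of the period under the stated rules.

October 9, 2010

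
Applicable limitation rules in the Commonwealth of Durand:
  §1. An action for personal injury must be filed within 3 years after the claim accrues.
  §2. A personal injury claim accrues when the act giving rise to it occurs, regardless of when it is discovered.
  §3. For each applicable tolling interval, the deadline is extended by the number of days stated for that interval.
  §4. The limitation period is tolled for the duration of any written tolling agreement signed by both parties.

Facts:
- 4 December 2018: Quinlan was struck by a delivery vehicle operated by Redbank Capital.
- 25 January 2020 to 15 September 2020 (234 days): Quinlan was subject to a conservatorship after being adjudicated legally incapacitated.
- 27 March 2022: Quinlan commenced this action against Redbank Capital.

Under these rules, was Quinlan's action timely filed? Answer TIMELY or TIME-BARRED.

TIME-BARRED

The claim accrued on 4 December 2018, when the wrongful act occurred.
Adding the 3 years base period to 4 December 2018 gives a deadline of 4 December 2021, before any tolling.
The plaintiff's legal incapacity from 25 January 2020 to 15 September 2020 does not toll the period, because no stated rule makes the plaintiff's incapacity a tolling event.
Filing on 27 March 2022 missed the 4 December 2021 deadline — the action is time-barred.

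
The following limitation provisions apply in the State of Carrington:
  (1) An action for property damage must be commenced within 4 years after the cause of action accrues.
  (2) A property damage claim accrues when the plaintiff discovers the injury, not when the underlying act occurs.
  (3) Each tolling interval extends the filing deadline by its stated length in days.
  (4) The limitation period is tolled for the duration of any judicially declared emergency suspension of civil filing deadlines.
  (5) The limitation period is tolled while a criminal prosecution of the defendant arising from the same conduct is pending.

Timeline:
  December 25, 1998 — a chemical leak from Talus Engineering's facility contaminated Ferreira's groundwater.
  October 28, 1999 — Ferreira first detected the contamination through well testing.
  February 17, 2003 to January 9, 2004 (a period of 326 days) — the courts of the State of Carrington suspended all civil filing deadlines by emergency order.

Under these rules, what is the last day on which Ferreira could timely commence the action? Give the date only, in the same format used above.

September 18, 2004

Accrual is tied to discovery, so the period began on October 28, 1999 rather than on December 25, 1998 when the act occurred.
4 years from October 28, 1999 is October 28, 2003.
Because the emergency suspension of filing deadlines ran from February 17, 2003 to January 9, 2004, the deadline is extended by 326 days to September 18, 2004.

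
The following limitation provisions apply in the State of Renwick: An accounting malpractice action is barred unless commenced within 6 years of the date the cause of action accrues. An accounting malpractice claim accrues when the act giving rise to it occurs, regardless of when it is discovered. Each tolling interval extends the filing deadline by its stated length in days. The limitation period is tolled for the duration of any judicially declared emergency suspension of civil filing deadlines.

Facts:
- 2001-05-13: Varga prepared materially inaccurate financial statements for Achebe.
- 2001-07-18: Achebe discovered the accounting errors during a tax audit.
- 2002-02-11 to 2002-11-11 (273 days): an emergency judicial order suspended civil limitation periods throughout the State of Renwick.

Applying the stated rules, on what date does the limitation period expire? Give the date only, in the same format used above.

Because the rule ties accrual to occurrence, the claim accrued on 2001-05-13, not on the 2001-07-18 discovery date.
6 years from 2001-05-13 is 2007-05-13.
The emergency suspension of filing deadlines from 2002-02-11 to 2002-11-11 tolled the period for 273 days, extending the deadline to 2008-02-10.

2008-02-10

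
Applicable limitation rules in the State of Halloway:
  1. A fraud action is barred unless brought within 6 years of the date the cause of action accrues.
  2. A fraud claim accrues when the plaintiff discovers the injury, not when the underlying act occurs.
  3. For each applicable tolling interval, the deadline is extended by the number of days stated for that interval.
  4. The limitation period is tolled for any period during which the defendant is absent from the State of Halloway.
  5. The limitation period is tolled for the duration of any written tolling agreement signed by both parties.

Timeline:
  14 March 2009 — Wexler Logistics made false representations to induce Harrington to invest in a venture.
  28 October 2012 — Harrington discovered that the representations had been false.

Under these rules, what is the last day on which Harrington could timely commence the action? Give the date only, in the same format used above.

Under the discovery rule, the claim accrued on 28 October 2012, when Harrington discovered the injury — not on the 14 March 2009 date of the underlying act.
The untolled deadline — 6 years after 28 October 2012 — is 28 October 2018.

28 October 2018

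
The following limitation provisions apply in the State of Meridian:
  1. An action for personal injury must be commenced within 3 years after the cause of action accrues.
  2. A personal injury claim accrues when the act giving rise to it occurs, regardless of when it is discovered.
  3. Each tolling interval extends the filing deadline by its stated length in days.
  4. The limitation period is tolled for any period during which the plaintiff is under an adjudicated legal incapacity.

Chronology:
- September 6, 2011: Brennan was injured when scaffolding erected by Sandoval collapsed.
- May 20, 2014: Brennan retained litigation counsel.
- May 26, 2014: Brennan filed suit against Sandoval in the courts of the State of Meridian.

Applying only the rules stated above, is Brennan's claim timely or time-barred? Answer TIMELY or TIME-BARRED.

TIMELY

The limitation period began to run on September 6, 2011.
Adding the 3 years base period to September 6, 2011 gives a deadline of September 6, 2014, before any tolling.
The other events in the timeline have no effect on the limitation period under the stated rules.
Filing on May 26, 2014 beat the September 6, 2014 deadline — the action is timely.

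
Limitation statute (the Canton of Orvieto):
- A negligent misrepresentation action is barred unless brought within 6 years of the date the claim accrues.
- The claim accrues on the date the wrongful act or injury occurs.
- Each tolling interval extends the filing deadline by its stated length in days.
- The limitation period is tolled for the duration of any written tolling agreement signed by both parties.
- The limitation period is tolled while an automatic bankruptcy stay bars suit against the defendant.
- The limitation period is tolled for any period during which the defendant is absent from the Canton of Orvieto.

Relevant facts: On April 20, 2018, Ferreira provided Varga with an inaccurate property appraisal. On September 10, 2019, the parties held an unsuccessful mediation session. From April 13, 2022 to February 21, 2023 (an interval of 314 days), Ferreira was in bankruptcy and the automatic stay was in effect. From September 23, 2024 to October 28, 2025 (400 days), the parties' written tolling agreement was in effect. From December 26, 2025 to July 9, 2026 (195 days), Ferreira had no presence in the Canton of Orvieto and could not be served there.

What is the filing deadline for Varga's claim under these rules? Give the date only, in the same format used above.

The limitation period began to run on April 20, 2018.
Adding the 6 years base period to April 20, 2018 gives a deadline of April 20, 2024, before any tolling.
The period was tolled for 314 days by the automatic bankruptcy stay (April 13, 2022 to February 21, 2023), pushing the deadline to February 28, 2025.
The period was tolled for 400 days by the written tolling agreement (September 23, 2024 to October 28, 2025), pushing the deadline to April 4, 2026.
The defendant's absence from the jurisdiction from December 26, 2025 to July 9, 2026 tolled the period for 195 days, extending the deadline to October 16, 2026.
The other events in the timeline have no effect on the limitation period under the stated rules.

October 16, 2026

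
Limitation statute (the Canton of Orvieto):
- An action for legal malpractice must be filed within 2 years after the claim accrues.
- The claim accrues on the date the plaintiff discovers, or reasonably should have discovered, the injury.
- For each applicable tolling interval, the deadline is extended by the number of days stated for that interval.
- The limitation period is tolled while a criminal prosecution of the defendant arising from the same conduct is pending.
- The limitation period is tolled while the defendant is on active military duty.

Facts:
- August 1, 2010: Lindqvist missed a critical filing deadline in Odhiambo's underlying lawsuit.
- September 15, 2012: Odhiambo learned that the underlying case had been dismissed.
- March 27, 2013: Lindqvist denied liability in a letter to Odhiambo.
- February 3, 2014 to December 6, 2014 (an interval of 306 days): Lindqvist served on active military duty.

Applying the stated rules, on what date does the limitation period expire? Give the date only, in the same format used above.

July 18, 2015

The claim did not accrue until Odhiambo discovered the injury on September 15, 2012; the August 1, 2010 act date does not start the clock under the stated rule.
2 years from September 15, 2012 is September 15, 2014.
Because the defendant's active military service ran from February 3, 2014 to December 6, 2014, the deadline is extended by 306 days to July 18, 2015.
The other events in the timeline have no effect on the limitation period under the stated rules.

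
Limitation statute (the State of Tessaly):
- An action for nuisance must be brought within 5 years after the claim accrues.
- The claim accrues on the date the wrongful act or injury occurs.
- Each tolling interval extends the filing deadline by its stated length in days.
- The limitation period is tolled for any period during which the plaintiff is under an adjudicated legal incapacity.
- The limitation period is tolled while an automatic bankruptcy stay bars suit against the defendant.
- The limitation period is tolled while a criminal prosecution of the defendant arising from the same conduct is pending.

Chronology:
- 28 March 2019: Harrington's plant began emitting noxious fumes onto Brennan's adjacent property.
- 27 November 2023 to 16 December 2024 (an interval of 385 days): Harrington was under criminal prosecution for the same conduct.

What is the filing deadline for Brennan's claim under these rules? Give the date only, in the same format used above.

The claim accrued on 28 March 2019, the date of the act.
5 years from 28 March 2019 is 28 March 2024.
The period was tolled for 385 days by the pending criminal prosecution (27 November 2023 to 16 December 2024), pushing the deadline to 17 April 2025.

17 April 2025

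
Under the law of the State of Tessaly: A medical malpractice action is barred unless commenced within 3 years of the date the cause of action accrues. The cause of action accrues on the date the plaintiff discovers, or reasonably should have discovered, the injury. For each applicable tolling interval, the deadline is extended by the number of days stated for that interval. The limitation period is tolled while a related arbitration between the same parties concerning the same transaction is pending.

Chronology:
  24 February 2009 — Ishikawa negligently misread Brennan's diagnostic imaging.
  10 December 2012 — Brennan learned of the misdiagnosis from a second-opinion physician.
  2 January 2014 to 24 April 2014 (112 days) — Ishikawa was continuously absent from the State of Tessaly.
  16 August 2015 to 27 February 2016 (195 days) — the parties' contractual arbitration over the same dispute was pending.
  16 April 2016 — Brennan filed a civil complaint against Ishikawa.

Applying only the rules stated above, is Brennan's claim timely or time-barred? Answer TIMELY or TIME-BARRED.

TIMELY

The claim did not accrue until Brennan discovered the injury on 10 December 2012; the 24 February 2009 act date does not start the clock under the stated rule.
Adding the 3 years base period to 10 December 2012 gives a deadline of 10 December 2015, before any tolling.
The pending related arbitration from 16 August 2015 to 27 February 2016 tolled the period for 195 days, extending the deadline to 22 June 2016.
The defendant's absence from the jurisdiction from 2 January 2014 to 24 April 2014 does not toll the period, because no stated rule makes the defendant's absence a tolling event.
Filing on 16 April 2016 beat the 22 June 2016 deadline — the action is timely.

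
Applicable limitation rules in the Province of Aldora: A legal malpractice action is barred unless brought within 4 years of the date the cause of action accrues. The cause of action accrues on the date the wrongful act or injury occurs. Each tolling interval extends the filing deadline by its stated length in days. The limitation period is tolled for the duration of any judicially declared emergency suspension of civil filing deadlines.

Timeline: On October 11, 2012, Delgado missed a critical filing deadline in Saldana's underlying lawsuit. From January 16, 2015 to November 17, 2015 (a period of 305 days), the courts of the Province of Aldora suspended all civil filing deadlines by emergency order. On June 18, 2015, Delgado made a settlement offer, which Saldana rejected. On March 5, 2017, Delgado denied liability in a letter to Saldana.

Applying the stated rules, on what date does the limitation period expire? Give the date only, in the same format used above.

The limitation period began to run on October 11, 2012.
The untolled deadline — 4 years after October 11, 2012 — is October 11, 2016.
The emergency suspension of filing deadlines from January 16, 2015 to November 17, 2015 tolled the period for 305 days, extending the deadline to August 12, 2017.
Nothing else in the chronology tolls or restarts the period.

August 12, 2017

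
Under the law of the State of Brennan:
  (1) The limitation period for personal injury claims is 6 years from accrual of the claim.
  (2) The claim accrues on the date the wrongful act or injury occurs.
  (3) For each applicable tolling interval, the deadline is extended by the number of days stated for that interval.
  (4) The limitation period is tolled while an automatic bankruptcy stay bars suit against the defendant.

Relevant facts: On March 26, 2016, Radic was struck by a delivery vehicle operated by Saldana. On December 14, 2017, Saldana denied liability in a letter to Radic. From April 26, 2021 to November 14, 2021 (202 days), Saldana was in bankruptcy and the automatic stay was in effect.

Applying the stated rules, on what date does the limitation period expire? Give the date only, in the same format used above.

The claim accrued on March 26, 2016, when the wrongful act occurred.
Adding the 6 years base period to March 26, 2016 gives a deadline of March 26, 2022, before any tolling.
Because the automatic bankruptcy stay ran from April 26, 2021 to November 14, 2021, the deadline is extended by 202 days to October 14, 2022.
None of the other events listed affects the running of the period under the stated rules.

October 14, 2022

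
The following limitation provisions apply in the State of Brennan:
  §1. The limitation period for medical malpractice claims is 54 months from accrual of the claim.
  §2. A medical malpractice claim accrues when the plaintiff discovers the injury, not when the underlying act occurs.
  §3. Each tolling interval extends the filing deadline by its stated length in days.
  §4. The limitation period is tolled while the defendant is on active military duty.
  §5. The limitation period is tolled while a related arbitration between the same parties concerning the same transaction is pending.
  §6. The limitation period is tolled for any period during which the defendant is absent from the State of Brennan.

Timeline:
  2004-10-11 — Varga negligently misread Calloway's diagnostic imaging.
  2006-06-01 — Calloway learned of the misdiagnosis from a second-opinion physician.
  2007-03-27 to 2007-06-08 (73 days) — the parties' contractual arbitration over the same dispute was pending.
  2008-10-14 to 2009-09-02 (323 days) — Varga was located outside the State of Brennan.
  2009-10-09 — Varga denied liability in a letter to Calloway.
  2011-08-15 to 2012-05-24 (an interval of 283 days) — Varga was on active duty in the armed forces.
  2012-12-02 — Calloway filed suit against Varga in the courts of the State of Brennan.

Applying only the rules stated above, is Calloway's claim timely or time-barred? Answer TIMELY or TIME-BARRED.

The claim did not accrue until Calloway discovered the injury on 2006-06-01; the 2004-10-11 act date does not start the clock under the stated rule.
The untolled deadline — 54 months after 2006-06-01 — is 2010-12-01.
The pending related arbitration from 2007-03-27 to 2007-06-08 tolled the period for 73 days, extending the deadline to 2011-02-12.
Because the defendant's absence from the jurisdiction ran from 2008-10-14 to 2009-09-02, the deadline is extended by 323 days to 2012-01-01.
The period was tolled for 283 days by the defendant's active military service (2011-08-15 to 2012-05-24), pushing the deadline to 2012-10-10.
Nothing else in the chronology tolls or restarts the period.
Calloway filed on 2012-12-02, after the 2012-10-10 deadline, so the action is time-barred.

TIME-BARRED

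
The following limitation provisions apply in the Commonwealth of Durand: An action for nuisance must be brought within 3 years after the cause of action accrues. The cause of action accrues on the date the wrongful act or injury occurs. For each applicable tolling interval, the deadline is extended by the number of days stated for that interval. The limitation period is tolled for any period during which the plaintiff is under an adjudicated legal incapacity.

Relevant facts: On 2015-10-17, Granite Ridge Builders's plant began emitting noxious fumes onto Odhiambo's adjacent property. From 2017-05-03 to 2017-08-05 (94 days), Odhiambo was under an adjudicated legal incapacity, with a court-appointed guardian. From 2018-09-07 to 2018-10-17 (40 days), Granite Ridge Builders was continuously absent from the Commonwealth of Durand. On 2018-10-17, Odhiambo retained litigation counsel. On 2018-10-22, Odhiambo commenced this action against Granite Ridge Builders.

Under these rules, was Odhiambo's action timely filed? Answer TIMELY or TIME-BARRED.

TIMELY

The claim accrued on 2015-10-17, when the wrongful act occurred.
The untolled deadline — 3 years after 2015-10-17 — is 2018-10-17.
The plaintiff's legal incapacity from 2017-05-03 to 2017-08-05 tolled the period for 94 days, extending the deadline to 2019-01-19.
The defendant's absence from the jurisdiction from 2018-09-07 to 2018-10-17 does not toll the period, because no stated rule makes the defendant's absence a tolling event.
Nothing else in the chronology tolls or restarts the period.
Filing on 2018-10-22 beat the 2019-01-19 deadline — the action is timely.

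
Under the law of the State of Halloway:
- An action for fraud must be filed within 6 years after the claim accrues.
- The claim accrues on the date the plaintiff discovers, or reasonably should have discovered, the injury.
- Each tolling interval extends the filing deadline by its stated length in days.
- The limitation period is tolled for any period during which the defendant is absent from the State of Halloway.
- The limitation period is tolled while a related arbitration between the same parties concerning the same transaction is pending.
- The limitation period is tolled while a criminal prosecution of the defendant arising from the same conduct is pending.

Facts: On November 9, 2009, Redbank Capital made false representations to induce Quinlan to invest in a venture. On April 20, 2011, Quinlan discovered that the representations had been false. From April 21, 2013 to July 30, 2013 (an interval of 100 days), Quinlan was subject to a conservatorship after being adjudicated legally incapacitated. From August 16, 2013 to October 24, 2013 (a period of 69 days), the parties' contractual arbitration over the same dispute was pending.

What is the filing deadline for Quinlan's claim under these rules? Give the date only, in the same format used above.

June 28, 2017

Accrual is tied to discovery, so the period began on April 20, 2011 rather than on November 9, 2009 when the act occurred.
Adding the 6 years base period to April 20, 2011 gives a deadline of April 20, 2017, before any tolling.
The pending related arbitration from August 16, 2013 to October 24, 2013 tolled the period for 69 days, extending the deadline to June 28, 2017.
Although the plaintiff's incapacity ran from April 21, 2013 to July 30, 2013, the stated rules do not make that a tolling event, so it is disregarded.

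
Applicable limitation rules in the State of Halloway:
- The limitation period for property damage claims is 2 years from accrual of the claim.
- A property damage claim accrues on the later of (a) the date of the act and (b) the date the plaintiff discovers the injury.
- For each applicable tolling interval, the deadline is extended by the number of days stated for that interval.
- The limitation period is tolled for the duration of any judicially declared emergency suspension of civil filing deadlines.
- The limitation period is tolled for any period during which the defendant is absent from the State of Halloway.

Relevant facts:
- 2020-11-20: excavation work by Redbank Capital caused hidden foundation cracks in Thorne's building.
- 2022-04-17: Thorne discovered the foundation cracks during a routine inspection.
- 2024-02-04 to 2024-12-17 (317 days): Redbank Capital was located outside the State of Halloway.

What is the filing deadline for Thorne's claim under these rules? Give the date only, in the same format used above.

The claim accrued on 2022-04-17 — the later of the 2020-11-20 act and the 2022-04-17 discovery.
The untolled deadline — 2 years after 2022-04-17 — is 2024-04-17.
The defendant's absence from the jurisdiction from 2024-02-04 to 2024-12-17 tolled the period for 317 days, extending the deadline to 2025-02-28.

2025-02-28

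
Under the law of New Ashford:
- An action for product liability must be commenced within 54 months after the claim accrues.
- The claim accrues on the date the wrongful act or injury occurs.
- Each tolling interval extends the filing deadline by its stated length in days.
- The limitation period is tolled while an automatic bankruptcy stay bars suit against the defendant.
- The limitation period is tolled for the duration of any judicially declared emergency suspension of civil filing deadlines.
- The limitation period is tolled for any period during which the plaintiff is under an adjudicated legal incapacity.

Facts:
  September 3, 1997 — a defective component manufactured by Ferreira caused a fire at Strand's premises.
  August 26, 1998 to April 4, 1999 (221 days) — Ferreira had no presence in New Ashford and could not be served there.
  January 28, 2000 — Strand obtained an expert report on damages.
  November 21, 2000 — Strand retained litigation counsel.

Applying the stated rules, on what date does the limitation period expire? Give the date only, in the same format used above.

The claim accrued on September 3, 1997, the date of the act.
The untolled deadline — 54 months after September 3, 1997 — is March 3, 2002.
Although the defendant's absence ran from August 26, 1998 to April 4, 1999, the stated rules do not make that a tolling event, so it is disregarded.
Nothing else in the chronology tolls or restarts the period.

March 3, 2002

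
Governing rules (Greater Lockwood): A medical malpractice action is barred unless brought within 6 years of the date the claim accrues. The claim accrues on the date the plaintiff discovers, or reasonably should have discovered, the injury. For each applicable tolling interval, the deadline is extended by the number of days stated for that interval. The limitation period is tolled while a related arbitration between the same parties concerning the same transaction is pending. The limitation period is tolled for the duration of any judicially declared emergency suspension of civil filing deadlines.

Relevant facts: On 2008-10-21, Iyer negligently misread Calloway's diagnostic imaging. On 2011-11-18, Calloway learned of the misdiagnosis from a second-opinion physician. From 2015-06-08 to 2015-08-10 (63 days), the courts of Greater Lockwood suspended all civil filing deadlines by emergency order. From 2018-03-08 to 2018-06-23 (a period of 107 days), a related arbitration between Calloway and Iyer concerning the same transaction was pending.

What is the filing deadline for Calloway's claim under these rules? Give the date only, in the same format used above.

Under the discovery rule, the claim accrued on 2011-11-18, when Calloway discovered the injury — not on the 2008-10-21 date of the underlying act.
Adding the 6 years base period to 2011-11-18 gives a deadline of 2017-11-18, before any tolling.
Because the emergency suspension of filing deadlines ran from 2015-06-08 to 2015-08-10, the deadline is extended by 63 days to 2018-01-20.
The pending related arbitration from 2018-03-08 to 2018-06-23 began after the period had already run on 2018-01-20, so it has no tolling effect.

2018-01-20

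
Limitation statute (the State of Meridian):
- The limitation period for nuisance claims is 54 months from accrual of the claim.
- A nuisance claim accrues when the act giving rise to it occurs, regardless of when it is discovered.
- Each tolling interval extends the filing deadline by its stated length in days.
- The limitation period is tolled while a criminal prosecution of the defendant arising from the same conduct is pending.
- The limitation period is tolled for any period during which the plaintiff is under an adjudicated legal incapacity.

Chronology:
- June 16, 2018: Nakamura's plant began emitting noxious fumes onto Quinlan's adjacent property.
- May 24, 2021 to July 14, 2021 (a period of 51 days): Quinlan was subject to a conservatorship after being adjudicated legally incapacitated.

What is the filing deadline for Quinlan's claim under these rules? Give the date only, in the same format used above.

February 5, 2023

The limitation period began to run on June 16, 2018.
Adding the 54 months base period to June 16, 2018 gives a deadline of December 16, 2022, before any tolling.
Because the plaintiff's legal incapacity ran from May 24, 2021 to July 14, 2021, the deadline is extended by 51 days to February 5, 2023.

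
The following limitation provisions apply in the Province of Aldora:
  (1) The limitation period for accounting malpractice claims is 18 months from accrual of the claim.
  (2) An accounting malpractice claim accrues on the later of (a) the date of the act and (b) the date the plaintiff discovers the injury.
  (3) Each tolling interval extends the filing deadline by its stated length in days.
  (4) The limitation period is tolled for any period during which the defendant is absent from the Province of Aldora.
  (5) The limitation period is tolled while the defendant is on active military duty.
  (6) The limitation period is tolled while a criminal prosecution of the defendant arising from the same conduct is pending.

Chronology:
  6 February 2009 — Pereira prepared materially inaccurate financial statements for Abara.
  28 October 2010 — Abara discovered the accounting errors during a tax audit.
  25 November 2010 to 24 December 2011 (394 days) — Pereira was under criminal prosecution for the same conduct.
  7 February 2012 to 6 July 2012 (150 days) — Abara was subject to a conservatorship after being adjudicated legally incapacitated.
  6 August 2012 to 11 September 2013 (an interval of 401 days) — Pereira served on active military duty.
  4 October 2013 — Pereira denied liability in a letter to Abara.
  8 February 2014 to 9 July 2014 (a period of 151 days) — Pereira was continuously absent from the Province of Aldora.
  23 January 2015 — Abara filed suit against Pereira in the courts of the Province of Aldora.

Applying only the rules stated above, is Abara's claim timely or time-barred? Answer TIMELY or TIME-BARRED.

TIME-BARRED

The claim accrued on 28 October 2010 — the later of the 6 February 2009 act and the 28 October 2010 discovery.
Adding the 18 months base period to 28 October 2010 gives a deadline of 28 April 2012, before any tolling.
The pending criminal prosecution from 25 November 2010 to 24 December 2011 tolled the period for 394 days, extending the deadline to 27 May 2013.
The period was tolled for 401 days by the defendant's active military service (6 August 2012 to 11 September 2013), pushing the deadline to 2 July 2014.
The defendant's absence from the jurisdiction from 8 February 2014 to 9 July 2014 tolled the period for 151 days, extending the deadline to 30 November 2014.
Although the plaintiff's incapacity ran from 7 February 2012 to 6 July 2012, the stated rules do not make that a tolling event, so it is disregarded.
The other events in the timeline have no effect on the limitation period under the stated rules.
The 23 January 2015 filing falls after the 30 November 2014 deadline; the claim is time-barred.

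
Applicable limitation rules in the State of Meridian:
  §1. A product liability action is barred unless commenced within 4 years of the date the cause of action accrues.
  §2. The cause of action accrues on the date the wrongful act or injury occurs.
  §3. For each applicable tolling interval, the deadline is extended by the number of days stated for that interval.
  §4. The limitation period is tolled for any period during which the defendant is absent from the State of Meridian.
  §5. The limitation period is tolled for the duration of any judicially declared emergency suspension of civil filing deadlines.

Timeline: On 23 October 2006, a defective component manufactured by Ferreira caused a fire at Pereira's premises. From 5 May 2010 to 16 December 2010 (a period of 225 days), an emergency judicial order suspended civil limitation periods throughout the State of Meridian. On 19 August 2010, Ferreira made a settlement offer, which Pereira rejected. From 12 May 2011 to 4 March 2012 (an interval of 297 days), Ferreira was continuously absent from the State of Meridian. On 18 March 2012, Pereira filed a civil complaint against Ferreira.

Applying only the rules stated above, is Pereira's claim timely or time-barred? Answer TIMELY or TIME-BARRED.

TIMELY

The limitation period began to run on 23 October 2006.
4 years from 23 October 2006 is 23 October 2010.
Because the emergency suspension of filing deadlines ran from 5 May 2010 to 16 December 2010, the deadline is extended by 225 days to 5 June 2011.
Because the defendant's absence from the jurisdiction ran from 12 May 2011 to 4 March 2012, the deadline is extended by 297 days to 28 March 2012.
None of the other events listed affects the running of the period under the stated rules.
Pereira filed on 18 March 2012, before the 28 March 2012 deadline, so the action is timely.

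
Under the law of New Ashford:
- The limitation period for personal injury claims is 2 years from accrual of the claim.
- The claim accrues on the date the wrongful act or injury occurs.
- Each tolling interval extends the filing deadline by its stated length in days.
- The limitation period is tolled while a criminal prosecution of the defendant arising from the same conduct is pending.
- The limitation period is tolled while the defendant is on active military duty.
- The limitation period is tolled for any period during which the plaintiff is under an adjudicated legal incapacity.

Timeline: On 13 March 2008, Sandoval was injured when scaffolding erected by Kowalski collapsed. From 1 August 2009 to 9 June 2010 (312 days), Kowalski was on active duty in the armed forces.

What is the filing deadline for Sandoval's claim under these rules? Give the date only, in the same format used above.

19 January 2011

The claim accrued on 13 March 2008, when the wrongful act occurred.
The untolled deadline — 2 years after 13 March 2008 — is 13 March 2010.
The period was tolled for 312 days by the defendant's active military service (1 August 2009 to 9 June 2010), pushing the deadline to 19 January 2011.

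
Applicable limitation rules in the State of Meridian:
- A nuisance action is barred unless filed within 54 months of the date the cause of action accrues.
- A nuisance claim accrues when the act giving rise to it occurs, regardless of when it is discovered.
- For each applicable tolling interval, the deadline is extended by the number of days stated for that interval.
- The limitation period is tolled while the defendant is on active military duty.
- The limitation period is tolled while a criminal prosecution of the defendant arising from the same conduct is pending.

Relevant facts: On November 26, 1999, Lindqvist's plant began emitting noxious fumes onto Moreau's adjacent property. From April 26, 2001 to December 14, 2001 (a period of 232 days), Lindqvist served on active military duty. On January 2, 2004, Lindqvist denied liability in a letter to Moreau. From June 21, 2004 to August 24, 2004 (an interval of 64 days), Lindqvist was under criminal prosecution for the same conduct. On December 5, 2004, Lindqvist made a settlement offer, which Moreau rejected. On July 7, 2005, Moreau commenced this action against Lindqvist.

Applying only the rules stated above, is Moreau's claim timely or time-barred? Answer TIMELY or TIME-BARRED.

TIME-BARRED

The claim accrued on November 26, 1999, when the wrongful act occurred.
Adding the 54 months base period to November 26, 1999 gives a deadline of May 26, 2004, before any tolling.
Because the defendant's active military service ran from April 26, 2001 to December 14, 2001, the deadline is extended by 232 days to January 13, 2005.
The pending criminal prosecution from June 21, 2004 to August 24, 2004 tolled the period for 64 days, extending the deadline to March 18, 2005.
The other events in the timeline have no effect on the limitation period under the stated rules.
Filing on July 7, 2005 missed the March 18, 2005 deadline — the action is time-barred.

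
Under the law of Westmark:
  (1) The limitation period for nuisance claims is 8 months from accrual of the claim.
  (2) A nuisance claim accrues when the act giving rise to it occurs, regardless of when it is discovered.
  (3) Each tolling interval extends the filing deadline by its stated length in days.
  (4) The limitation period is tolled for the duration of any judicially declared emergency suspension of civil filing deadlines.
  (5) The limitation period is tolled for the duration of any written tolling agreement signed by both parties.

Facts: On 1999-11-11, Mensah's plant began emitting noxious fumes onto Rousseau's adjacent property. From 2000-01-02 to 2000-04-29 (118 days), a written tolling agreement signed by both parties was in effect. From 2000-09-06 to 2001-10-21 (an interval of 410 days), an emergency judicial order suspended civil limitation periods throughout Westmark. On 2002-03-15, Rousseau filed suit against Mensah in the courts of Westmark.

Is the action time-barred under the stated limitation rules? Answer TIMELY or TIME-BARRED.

TIME-BARRED

The claim accrued on 1999-11-11, the date of the act.
Adding the 8 months base period to 1999-11-11 gives a deadline of 2000-07-11, before any tolling.
The written tolling agreement from 2000-01-02 to 2000-04-29 tolled the period for 118 days, extending the deadline to 2000-11-06.
The emergency suspension of filing deadlines from 2000-09-06 to 2001-10-21 tolled the period for 410 days, extending the deadline to 2001-12-21.
Filing on 2002-03-15 missed the 2001-12-21 deadline — the action is time-barred.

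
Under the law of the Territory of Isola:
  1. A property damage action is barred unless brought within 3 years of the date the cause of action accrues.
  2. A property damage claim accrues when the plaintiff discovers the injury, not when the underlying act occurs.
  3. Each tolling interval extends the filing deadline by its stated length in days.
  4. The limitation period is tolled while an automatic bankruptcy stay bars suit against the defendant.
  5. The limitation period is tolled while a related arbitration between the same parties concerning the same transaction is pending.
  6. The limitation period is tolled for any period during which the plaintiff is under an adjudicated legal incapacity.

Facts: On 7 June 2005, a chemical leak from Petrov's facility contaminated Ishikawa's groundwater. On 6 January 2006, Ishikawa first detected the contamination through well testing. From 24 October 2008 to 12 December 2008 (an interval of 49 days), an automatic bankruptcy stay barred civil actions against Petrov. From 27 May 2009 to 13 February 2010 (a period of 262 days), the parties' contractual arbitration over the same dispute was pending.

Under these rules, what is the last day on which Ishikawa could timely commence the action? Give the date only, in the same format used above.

24 February 2009

Under the discovery rule, the claim accrued on 6 January 2006, when Ishikawa discovered the injury — not on the 7 June 2005 date of the underlying act.
The untolled deadline — 3 years after 6 January 2006 — is 6 January 2009.
The automatic bankruptcy stay from 24 October 2008 to 12 December 2008 tolled the period for 49 days, extending the deadline to 24 February 2009.
The pending related arbitration from 27 May 2009 to 13 February 2010 began after the period had already run on 24 February 2009, so it has no tolling effect.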